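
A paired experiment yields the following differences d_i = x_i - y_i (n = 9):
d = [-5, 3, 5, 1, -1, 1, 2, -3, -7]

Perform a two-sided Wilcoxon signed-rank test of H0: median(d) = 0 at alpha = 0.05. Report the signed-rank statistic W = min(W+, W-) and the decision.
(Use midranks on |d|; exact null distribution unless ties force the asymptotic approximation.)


Step 1: Drop any zero differences (none here) and take |d_i|.
|d| = [5, 3, 5, 1, 1, 1, 2, 3, 7]
Step 2: Midrank |d_i| (ties get averaged ranks).
ranks: |5|->7.5, |3|->5.5, |5|->7.5, |1|->2, |1|->2, |1|->2, |2|->4, |3|->5.5, |7|->9
Step 3: Attach original signs; sum ranks with positive sign and with negative sign.
W+ = 5.5 + 7.5 + 2 + 2 + 4 = 21
W- = 7.5 + 2 + 5.5 + 9 = 24
(Check: W+ + W- = 45 should equal n(n+1)/2 = 45.)
Step 4: Test statistic W = min(W+, W-) = 21.
Step 5: Ties in |d|, so use the tie-corrected normal approximation.
        E[W] = n(n+1)/4 = 9*10/4 = 22.5.
        Tie groups: |d|=1 (t=3), |d|=3 (t=2), |d|=5 (t=2); sum(t^3 - t) = 36.
        Var[W] = n(n+1)(2n+1)/24 - sum(t^3-t)/48 = 1710/24 - 36/48 = 70.5.
        z = (W - E[W]) / sqrt(Var[W]) = (21 - 22.5) / 8.3964 = -0.1786.
        Two-sided p = 2*Phi(z) = 0.858215.
Step 6: alpha = 0.05. fail to reject H0.

W+ = 21, W- = 24, W = min = 21, p = 0.858215, fail to reject H0.


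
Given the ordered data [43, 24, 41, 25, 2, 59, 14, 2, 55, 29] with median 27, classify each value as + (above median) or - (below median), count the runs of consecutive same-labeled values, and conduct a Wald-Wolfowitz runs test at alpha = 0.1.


Step 1: Compute median = 27; label A = above, B = below.
Labels in order: ABABBABBAA  (n_A = 5, n_B = 5)
Step 2: Count runs R = 7.
Step 3: Under H0 (random ordering), E[R] = 2*n_A*n_B/(n_A+n_B) + 1 = 2*5*5/10 + 1 = 6.0000.
        Var[R] = 2*n_A*n_B*(2*n_A*n_B - n_A - n_B) / ((n_A+n_B)^2 * (n_A+n_B-1)) = 2000/900 = 2.2222.
        SD[R] = 1.4907.
Step 4: Continuity-corrected z = (R - 0.5 - E[R]) / SD[R] = (7 - 0.5 - 6.0000) / 1.4907 = 0.3354.
Step 5: Two-sided p-value via normal approximation = 2*(1 - Phi(|z|)) = 0.737316.
Step 6: alpha = 0.1. fail to reject H0.

R = 7, z = 0.3354, p = 0.737316, fail to reject H0.


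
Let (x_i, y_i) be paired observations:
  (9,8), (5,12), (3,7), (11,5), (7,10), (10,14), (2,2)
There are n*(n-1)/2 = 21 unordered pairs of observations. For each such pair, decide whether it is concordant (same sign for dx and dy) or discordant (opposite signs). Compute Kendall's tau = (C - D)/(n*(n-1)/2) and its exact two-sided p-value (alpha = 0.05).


Step 1: Enumerate the 21 unordered pairs (i,j) with i<j and classify each by sign(x_j-x_i) * sign(y_j-y_i).
  (1,2):dx=-4,dy=+4->D; (1,3):dx=-6,dy=-1->C; (1,4):dx=+2,dy=-3->D; (1,5):dx=-2,dy=+2->D
  (1,6):dx=+1,dy=+6->C; (1,7):dx=-7,dy=-6->C; (2,3):dx=-2,dy=-5->C; (2,4):dx=+6,dy=-7->D
  (2,5):dx=+2,dy=-2->D; (2,6):dx=+5,dy=+2->C; (2,7):dx=-3,dy=-10->C; (3,4):dx=+8,dy=-2->D
  (3,5):dx=+4,dy=+3->C; (3,6):dx=+7,dy=+7->C; (3,7):dx=-1,dy=-5->C; (4,5):dx=-4,dy=+5->D
  (4,6):dx=-1,dy=+9->D; (4,7):dx=-9,dy=-3->C; (5,6):dx=+3,dy=+4->C; (5,7):dx=-5,dy=-8->C
  (6,7):dx=-8,dy=-12->C
Step 2: C = 13, D = 8, total pairs = 21.
Step 3: tau = (C - D)/(n(n-1)/2) = (13 - 8)/21 = 0.238095.
Step 4: Exact two-sided p-value (enumerate n! = 5040 permutations of y under H0): p = 0.561905.
Step 5: alpha = 0.05. fail to reject H0.

tau_b = 0.2381 (C=13, D=8), p = 0.561905, fail to reject H0.


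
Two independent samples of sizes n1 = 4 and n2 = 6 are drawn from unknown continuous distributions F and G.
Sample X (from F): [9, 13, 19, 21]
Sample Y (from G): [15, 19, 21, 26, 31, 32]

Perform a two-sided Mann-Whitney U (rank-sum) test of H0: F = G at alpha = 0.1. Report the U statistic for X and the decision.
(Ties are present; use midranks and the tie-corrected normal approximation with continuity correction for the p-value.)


Step 1: Combine and sort all 10 observations; assign midranks.
sorted (value, group): (9,X), (13,X), (15,Y), (19,X), (19,Y), (21,X), (21,Y), (26,Y), (31,Y), (32,Y)
ranks: 9->1, 13->2, 15->3, 19->4.5, 19->4.5, 21->6.5, 21->6.5, 26->8, 31->9, 32->10
Step 2: Rank sum for X: R1 = 1 + 2 + 4.5 + 6.5 = 14.
Step 3: U_X = R1 - n1(n1+1)/2 = 14 - 4*5/2 = 14 - 10 = 4.
       U_Y = n1*n2 - U_X = 24 - 4 = 20.
Step 4: Ties are present, so use the tie-corrected normal approximation (with continuity correction) for the p-value.
Step 5: p-value = 0.107663; compare to alpha = 0.1. fail to reject H0.

U_X = 4, p = 0.107663, fail to reject H0 at alpha = 0.1.


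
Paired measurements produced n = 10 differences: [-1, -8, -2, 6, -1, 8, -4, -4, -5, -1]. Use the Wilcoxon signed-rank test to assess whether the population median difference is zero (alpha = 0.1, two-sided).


Step 1: Drop any zero differences (none here) and take |d_i|.
|d| = [1, 8, 2, 6, 1, 8, 4, 4, 5, 1]
Step 2: Midrank |d_i| (ties get averaged ranks).
ranks: |1|->2, |8|->9.5, |2|->4, |6|->8, |1|->2, |8|->9.5, |4|->5.5, |4|->5.5, |5|->7, |1|->2
Step 3: Attach original signs; sum ranks with positive sign and with negative sign.
W+ = 8 + 9.5 = 17.5
W- = 2 + 9.5 + 4 + 2 + 5.5 + 5.5 + 7 + 2 = 37.5
(Check: W+ + W- = 55 should equal n(n+1)/2 = 55.)
Step 4: Test statistic W = min(W+, W-) = 17.5.
Step 5: Ties in |d|, so use the tie-corrected normal approximation.
        E[W] = n(n+1)/4 = 10*11/4 = 27.5.
        Tie groups: |d|=1 (t=3), |d|=4 (t=2), |d|=8 (t=2); sum(t^3 - t) = 36.
        Var[W] = n(n+1)(2n+1)/24 - sum(t^3-t)/48 = 2310/24 - 36/48 = 95.5.
        z = (W - E[W]) / sqrt(Var[W]) = (17.5 - 27.5) / 9.7724 = -1.0233.
        Two-sided p = 2*Phi(z) = 0.306171.
Step 6: alpha = 0.1. fail to reject H0.

W+ = 17.5, W- = 37.5, W = min = 17.5, p = 0.306171, fail to reject H0.


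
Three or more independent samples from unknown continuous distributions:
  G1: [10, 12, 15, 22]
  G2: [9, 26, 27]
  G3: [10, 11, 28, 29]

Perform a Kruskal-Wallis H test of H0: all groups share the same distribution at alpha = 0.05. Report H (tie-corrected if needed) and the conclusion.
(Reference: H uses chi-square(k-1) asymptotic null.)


Step 1: Combine all N = 11 observations and assign midranks.
sorted (value, group, rank): (9,G2,1), (10,G1,2.5), (10,G3,2.5), (11,G3,4), (12,G1,5), (15,G1,6), (22,G1,7), (26,G2,8), (27,G2,9), (28,G3,10), (29,G3,11)
Step 2: Sum ranks within each group.
R_1 = 20.5 (n_1 = 4)
R_2 = 18 (n_2 = 3)
R_3 = 27.5 (n_3 = 4)
Step 3: H = 12/(N(N+1)) * sum(R_i^2/n_i) - 3(N+1)
     = 12/(11*12) * (20.5^2/4 + 18^2/3 + 27.5^2/4) - 3*12
     = 0.090909 * 402.125 - 36
     = 0.556818.
Step 4: Ties present; correction factor C = 1 - 6/(11^3 - 11) = 0.995455. Corrected H = 0.556818 / 0.995455 = 0.559361.
Step 5: Under H0, H ~ chi^2(2); p-value = 0.756025.
Step 6: alpha = 0.05. fail to reject H0.

H = 0.5594, df = 2, p = 0.756025, fail to reject H0.


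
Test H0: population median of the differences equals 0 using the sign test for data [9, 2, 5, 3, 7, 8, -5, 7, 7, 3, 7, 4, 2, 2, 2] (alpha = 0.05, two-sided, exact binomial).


Step 1: Discard zero differences. Original n = 15; n_eff = number of nonzero differences = 15.
Nonzero differences (with sign): +9, +2, +5, +3, +7, +8, -5, +7, +7, +3, +7, +4, +2, +2, +2
Step 2: Count signs: positive = 14, negative = 1.
Step 3: Under H0: P(positive) = 0.5, so the number of positives S ~ Bin(15, 0.5).
Step 4: Two-sided exact p-value = sum of Bin(15,0.5) probabilities at or below the observed probability = 0.000977.
Step 5: alpha = 0.05. reject H0.

n_eff = 15, pos = 14, neg = 1, p = 0.000977, reject H0.


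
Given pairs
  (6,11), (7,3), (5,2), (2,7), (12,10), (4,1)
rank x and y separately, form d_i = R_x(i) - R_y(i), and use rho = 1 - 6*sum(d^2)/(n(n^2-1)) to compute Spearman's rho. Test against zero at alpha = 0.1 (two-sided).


Step 1: Rank x and y separately (midranks; no ties here).
rank(x): 6->4, 7->5, 5->3, 2->1, 12->6, 4->2
rank(y): 11->6, 3->3, 2->2, 7->4, 10->5, 1->1
Step 2: d_i = R_x(i) - R_y(i); compute d_i^2.
  (4-6)^2=4, (5-3)^2=4, (3-2)^2=1, (1-4)^2=9, (6-5)^2=1, (2-1)^2=1
sum(d^2) = 20.
Step 3: rho = 1 - 6*20 / (6*(6^2 - 1)) = 1 - 120/210 = 0.428571.
Step 4: Under H0, t = rho * sqrt((n-2)/(1-rho^2)) = 0.9487 ~ t(4).
Step 5: Two-sided p-value from the t-distribution with 4 df = 0.396501.
Step 6: alpha = 0.1. fail to reject H0.

rho = 0.4286, p = 0.396501, fail to reject H0 at alpha = 0.1.


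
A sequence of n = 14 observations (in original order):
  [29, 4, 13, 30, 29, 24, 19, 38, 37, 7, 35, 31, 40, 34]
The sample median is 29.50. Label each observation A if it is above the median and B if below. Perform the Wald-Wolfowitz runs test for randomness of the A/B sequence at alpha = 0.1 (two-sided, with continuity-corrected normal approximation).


Step 1: Compute median = 29.50; label A = above, B = below.
Labels in order: BBBABBBAABAAAA  (n_A = 7, n_B = 7)
Step 2: Count runs R = 6.
Step 3: Under H0 (random ordering), E[R] = 2*n_A*n_B/(n_A+n_B) + 1 = 2*7*7/14 + 1 = 8.0000.
        Var[R] = 2*n_A*n_B*(2*n_A*n_B - n_A - n_B) / ((n_A+n_B)^2 * (n_A+n_B-1)) = 8232/2548 = 3.2308.
        SD[R] = 1.7974.
Step 4: Continuity-corrected z = (R + 0.5 - E[R]) / SD[R] = (6 + 0.5 - 8.0000) / 1.7974 = -0.8345.
Step 5: Two-sided p-value via normal approximation = 2*(1 - Phi(|z|)) = 0.403986.
Step 6: alpha = 0.1. fail to reject H0.

R = 6, z = -0.8345, p = 0.403986, fail to reject H0.


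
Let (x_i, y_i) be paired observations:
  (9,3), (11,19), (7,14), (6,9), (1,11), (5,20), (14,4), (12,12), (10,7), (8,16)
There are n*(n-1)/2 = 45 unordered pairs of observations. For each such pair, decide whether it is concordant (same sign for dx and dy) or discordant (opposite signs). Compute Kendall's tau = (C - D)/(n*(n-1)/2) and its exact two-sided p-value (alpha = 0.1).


Step 1: Enumerate the 45 unordered pairs (i,j) with i<j and classify each by sign(x_j-x_i) * sign(y_j-y_i).
  (1,2):dx=+2,dy=+16->C; (1,3):dx=-2,dy=+11->D; (1,4):dx=-3,dy=+6->D; (1,5):dx=-8,dy=+8->D
  (1,6):dx=-4,dy=+17->D; (1,7):dx=+5,dy=+1->C; (1,8):dx=+3,dy=+9->C; (1,9):dx=+1,dy=+4->C
  (1,10):dx=-1,dy=+13->D; (2,3):dx=-4,dy=-5->C; (2,4):dx=-5,dy=-10->C; (2,5):dx=-10,dy=-8->C
  (2,6):dx=-6,dy=+1->D; (2,7):dx=+3,dy=-15->D; (2,8):dx=+1,dy=-7->D; (2,9):dx=-1,dy=-12->C
  (2,10):dx=-3,dy=-3->C; (3,4):dx=-1,dy=-5->C; (3,5):dx=-6,dy=-3->C; (3,6):dx=-2,dy=+6->D
  (3,7):dx=+7,dy=-10->D; (3,8):dx=+5,dy=-2->D; (3,9):dx=+3,dy=-7->D; (3,10):dx=+1,dy=+2->C
  (4,5):dx=-5,dy=+2->D; (4,6):dx=-1,dy=+11->D; (4,7):dx=+8,dy=-5->D; (4,8):dx=+6,dy=+3->C
  (4,9):dx=+4,dy=-2->D; (4,10):dx=+2,dy=+7->C; (5,6):dx=+4,dy=+9->C; (5,7):dx=+13,dy=-7->D
  (5,8):dx=+11,dy=+1->C; (5,9):dx=+9,dy=-4->D; (5,10):dx=+7,dy=+5->C; (6,7):dx=+9,dy=-16->D
  (6,8):dx=+7,dy=-8->D; (6,9):dx=+5,dy=-13->D; (6,10):dx=+3,dy=-4->D; (7,8):dx=-2,dy=+8->D
  (7,9):dx=-4,dy=+3->D; (7,10):dx=-6,dy=+12->D; (8,9):dx=-2,dy=-5->C; (8,10):dx=-4,dy=+4->D
  (9,10):dx=-2,dy=+9->D
Step 2: C = 18, D = 27, total pairs = 45.
Step 3: tau = (C - D)/(n(n-1)/2) = (18 - 27)/45 = -0.200000.
Step 4: Exact two-sided p-value (enumerate n! = 3628800 permutations of y under H0): p = 0.484313.
Step 5: alpha = 0.1. fail to reject H0.

tau_b = -0.2000 (C=18, D=27), p = 0.484313, fail to reject H0.


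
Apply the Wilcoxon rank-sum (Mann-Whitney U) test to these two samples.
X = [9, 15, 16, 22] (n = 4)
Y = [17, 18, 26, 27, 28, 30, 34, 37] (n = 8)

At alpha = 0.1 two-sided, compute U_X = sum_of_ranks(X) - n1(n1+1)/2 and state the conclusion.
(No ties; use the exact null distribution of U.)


Step 1: Combine and sort all 12 observations; assign midranks.
sorted (value, group): (9,X), (15,X), (16,X), (17,Y), (18,Y), (22,X), (26,Y), (27,Y), (28,Y), (30,Y), (34,Y), (37,Y)
ranks: 9->1, 15->2, 16->3, 17->4, 18->5, 22->6, 26->7, 27->8, 28->9, 30->10, 34->11, 37->12
Step 2: Rank sum for X: R1 = 1 + 2 + 3 + 6 = 12.
Step 3: U_X = R1 - n1(n1+1)/2 = 12 - 4*5/2 = 12 - 10 = 2.
       U_Y = n1*n2 - U_X = 32 - 2 = 30.
Step 4: No ties, so the exact null distribution of U (based on enumerating the C(12,4) = 495 equally likely rank assignments) gives the two-sided p-value.
Step 5: p-value = 0.016162; compare to alpha = 0.1. reject H0.

U_X = 2, p = 0.016162, reject H0 at alpha = 0.1.


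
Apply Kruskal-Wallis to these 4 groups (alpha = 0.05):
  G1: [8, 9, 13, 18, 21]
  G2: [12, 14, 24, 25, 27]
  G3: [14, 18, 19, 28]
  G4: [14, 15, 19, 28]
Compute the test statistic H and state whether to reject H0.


Step 1: Combine all N = 18 observations and assign midranks.
sorted (value, group, rank): (8,G1,1), (9,G1,2), (12,G2,3), (13,G1,4), (14,G2,6), (14,G3,6), (14,G4,6), (15,G4,8), (18,G1,9.5), (18,G3,9.5), (19,G3,11.5), (19,G4,11.5), (21,G1,13), (24,G2,14), (25,G2,15), (27,G2,16), (28,G3,17.5), (28,G4,17.5)
Step 2: Sum ranks within each group.
R_1 = 29.5 (n_1 = 5)
R_2 = 54 (n_2 = 5)
R_3 = 44.5 (n_3 = 4)
R_4 = 43 (n_4 = 4)
Step 3: H = 12/(N(N+1)) * sum(R_i^2/n_i) - 3(N+1)
     = 12/(18*19) * (29.5^2/5 + 54^2/5 + 44.5^2/4 + 43^2/4) - 3*19
     = 0.035088 * 1714.56 - 57
     = 3.160088.
Step 4: Ties present; correction factor C = 1 - 42/(18^3 - 18) = 0.992776. Corrected H = 3.160088 / 0.992776 = 3.183082.
Step 5: Under H0, H ~ chi^2(3); p-value = 0.364250.
Step 6: alpha = 0.05. fail to reject H0.

H = 3.1831, df = 3, p = 0.364250, fail to reject H0.


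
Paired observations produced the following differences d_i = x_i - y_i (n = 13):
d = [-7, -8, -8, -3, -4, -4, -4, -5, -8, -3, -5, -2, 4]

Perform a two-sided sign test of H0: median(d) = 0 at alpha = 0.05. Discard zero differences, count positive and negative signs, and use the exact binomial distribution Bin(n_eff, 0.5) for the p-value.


Step 1: Discard zero differences. Original n = 13; n_eff = number of nonzero differences = 13.
Nonzero differences (with sign): -7, -8, -8, -3, -4, -4, -4, -5, -8, -3, -5, -2, +4
Step 2: Count signs: positive = 1, negative = 12.
Step 3: Under H0: P(positive) = 0.5, so the number of positives S ~ Bin(13, 0.5).
Step 4: Two-sided exact p-value = sum of Bin(13,0.5) probabilities at or below the observed probability = 0.003418.
Step 5: alpha = 0.05. reject H0.

n_eff = 13, pos = 1, neg = 12, p = 0.003418, reject H0.


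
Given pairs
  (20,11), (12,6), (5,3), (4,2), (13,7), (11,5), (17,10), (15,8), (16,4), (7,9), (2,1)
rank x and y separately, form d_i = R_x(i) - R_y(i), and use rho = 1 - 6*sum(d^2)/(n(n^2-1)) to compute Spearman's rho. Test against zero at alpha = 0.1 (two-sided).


Step 1: Rank x and y separately (midranks; no ties here).
rank(x): 20->11, 12->6, 5->3, 4->2, 13->7, 11->5, 17->10, 15->8, 16->9, 7->4, 2->1
rank(y): 11->11, 6->6, 3->3, 2->2, 7->7, 5->5, 10->10, 8->8, 4->4, 9->9, 1->1
Step 2: d_i = R_x(i) - R_y(i); compute d_i^2.
  (11-11)^2=0, (6-6)^2=0, (3-3)^2=0, (2-2)^2=0, (7-7)^2=0, (5-5)^2=0, (10-10)^2=0, (8-8)^2=0, (9-4)^2=25, (4-9)^2=25, (1-1)^2=0
sum(d^2) = 50.
Step 3: rho = 1 - 6*50 / (11*(11^2 - 1)) = 1 - 300/1320 = 0.772727.
Step 4: Under H0, t = rho * sqrt((n-2)/(1-rho^2)) = 3.6522 ~ t(9).
Step 5: Two-sided p-value from the t-distribution with 9 df = 0.005299.
Step 6: alpha = 0.1. reject H0.

rho = 0.7727, p = 0.005299, reject H0 at alpha = 0.1.


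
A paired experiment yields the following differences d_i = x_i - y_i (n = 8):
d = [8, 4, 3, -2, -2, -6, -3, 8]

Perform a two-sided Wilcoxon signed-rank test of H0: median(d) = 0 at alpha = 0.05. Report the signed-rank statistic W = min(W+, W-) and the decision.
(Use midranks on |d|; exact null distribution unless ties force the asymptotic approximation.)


Step 1: Drop any zero differences (none here) and take |d_i|.
|d| = [8, 4, 3, 2, 2, 6, 3, 8]
Step 2: Midrank |d_i| (ties get averaged ranks).
ranks: |8|->7.5, |4|->5, |3|->3.5, |2|->1.5, |2|->1.5, |6|->6, |3|->3.5, |8|->7.5
Step 3: Attach original signs; sum ranks with positive sign and with negative sign.
W+ = 7.5 + 5 + 3.5 + 7.5 = 23.5
W- = 1.5 + 1.5 + 6 + 3.5 = 12.5
(Check: W+ + W- = 36 should equal n(n+1)/2 = 36.)
Step 4: Test statistic W = min(W+, W-) = 12.5.
Step 5: Ties in |d|, so use the tie-corrected normal approximation.
        E[W] = n(n+1)/4 = 8*9/4 = 18.
        Tie groups: |d|=2 (t=2), |d|=3 (t=2), |d|=8 (t=2); sum(t^3 - t) = 18.
        Var[W] = n(n+1)(2n+1)/24 - sum(t^3-t)/48 = 1224/24 - 18/48 = 50.625.
        z = (W - E[W]) / sqrt(Var[W]) = (12.5 - 18) / 7.1151 = -0.7730.
        Two-sided p = 2*Phi(z) = 0.439522.
Step 6: alpha = 0.05. fail to reject H0.

W+ = 23.5, W- = 12.5, W = min = 12.5, p = 0.439522, fail to reject H0.


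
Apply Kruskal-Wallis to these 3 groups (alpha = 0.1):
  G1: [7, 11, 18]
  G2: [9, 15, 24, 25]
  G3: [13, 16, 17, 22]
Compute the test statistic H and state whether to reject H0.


Step 1: Combine all N = 11 observations and assign midranks.
sorted (value, group, rank): (7,G1,1), (9,G2,2), (11,G1,3), (13,G3,4), (15,G2,5), (16,G3,6), (17,G3,7), (18,G1,8), (22,G3,9), (24,G2,10), (25,G2,11)
Step 2: Sum ranks within each group.
R_1 = 12 (n_1 = 3)
R_2 = 28 (n_2 = 4)
R_3 = 26 (n_3 = 4)
Step 3: H = 12/(N(N+1)) * sum(R_i^2/n_i) - 3(N+1)
     = 12/(11*12) * (12^2/3 + 28^2/4 + 26^2/4) - 3*12
     = 0.090909 * 413 - 36
     = 1.545455.
Step 4: No ties, so H is used without correction.
Step 5: Under H0, H ~ chi^2(2); p-value = 0.461752.
Step 6: alpha = 0.1. fail to reject H0.

H = 1.5455, df = 2, p = 0.461752, fail to reject H0.


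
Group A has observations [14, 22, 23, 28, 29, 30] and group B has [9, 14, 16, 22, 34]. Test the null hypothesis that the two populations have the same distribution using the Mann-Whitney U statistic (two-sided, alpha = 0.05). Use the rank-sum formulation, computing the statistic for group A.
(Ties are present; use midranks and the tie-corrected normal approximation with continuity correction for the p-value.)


Step 1: Combine and sort all 11 observations; assign midranks.
sorted (value, group): (9,Y), (14,X), (14,Y), (16,Y), (22,X), (22,Y), (23,X), (28,X), (29,X), (30,X), (34,Y)
ranks: 9->1, 14->2.5, 14->2.5, 16->4, 22->5.5, 22->5.5, 23->7, 28->8, 29->9, 30->10, 34->11
Step 2: Rank sum for X: R1 = 2.5 + 5.5 + 7 + 8 + 9 + 10 = 42.
Step 3: U_X = R1 - n1(n1+1)/2 = 42 - 6*7/2 = 42 - 21 = 21.
       U_Y = n1*n2 - U_X = 30 - 21 = 9.
Step 4: Ties are present, so use the tie-corrected normal approximation (with continuity correction) for the p-value.
Step 5: p-value = 0.313093; compare to alpha = 0.05. fail to reject H0.

U_X = 21, p = 0.313093, fail to reject H0 at alpha = 0.05.


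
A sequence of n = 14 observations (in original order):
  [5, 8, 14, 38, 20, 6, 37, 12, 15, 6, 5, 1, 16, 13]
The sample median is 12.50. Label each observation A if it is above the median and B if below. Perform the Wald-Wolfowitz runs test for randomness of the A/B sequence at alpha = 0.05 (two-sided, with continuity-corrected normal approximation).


Step 1: Compute median = 12.50; label A = above, B = below.
Labels in order: BBAAABABABBBAA  (n_A = 7, n_B = 7)
Step 2: Count runs R = 8.
Step 3: Under H0 (random ordering), E[R] = 2*n_A*n_B/(n_A+n_B) + 1 = 2*7*7/14 + 1 = 8.0000.
        Var[R] = 2*n_A*n_B*(2*n_A*n_B - n_A - n_B) / ((n_A+n_B)^2 * (n_A+n_B-1)) = 8232/2548 = 3.2308.
        SD[R] = 1.7974.
Step 4: R = E[R], so z = 0 with no continuity correction.
Step 5: Two-sided p-value via normal approximation = 2*(1 - Phi(|z|)) = 1.000000.
Step 6: alpha = 0.05. fail to reject H0.

R = 8, z = 0.0000, p = 1.000000, fail to reject H0.


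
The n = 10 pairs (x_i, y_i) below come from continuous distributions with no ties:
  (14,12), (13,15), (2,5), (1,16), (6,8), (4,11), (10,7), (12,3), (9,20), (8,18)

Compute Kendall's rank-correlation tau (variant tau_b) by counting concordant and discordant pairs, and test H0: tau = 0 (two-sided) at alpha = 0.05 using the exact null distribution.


Step 1: Enumerate the 45 unordered pairs (i,j) with i<j and classify each by sign(x_j-x_i) * sign(y_j-y_i).
  (1,2):dx=-1,dy=+3->D; (1,3):dx=-12,dy=-7->C; (1,4):dx=-13,dy=+4->D; (1,5):dx=-8,dy=-4->C
  (1,6):dx=-10,dy=-1->C; (1,7):dx=-4,dy=-5->C; (1,8):dx=-2,dy=-9->C; (1,9):dx=-5,dy=+8->D
  (1,10):dx=-6,dy=+6->D; (2,3):dx=-11,dy=-10->C; (2,4):dx=-12,dy=+1->D; (2,5):dx=-7,dy=-7->C
  (2,6):dx=-9,dy=-4->C; (2,7):dx=-3,dy=-8->C; (2,8):dx=-1,dy=-12->C; (2,9):dx=-4,dy=+5->D
  (2,10):dx=-5,dy=+3->D; (3,4):dx=-1,dy=+11->D; (3,5):dx=+4,dy=+3->C; (3,6):dx=+2,dy=+6->C
  (3,7):dx=+8,dy=+2->C; (3,8):dx=+10,dy=-2->D; (3,9):dx=+7,dy=+15->C; (3,10):dx=+6,dy=+13->C
  (4,5):dx=+5,dy=-8->D; (4,6):dx=+3,dy=-5->D; (4,7):dx=+9,dy=-9->D; (4,8):dx=+11,dy=-13->D
  (4,9):dx=+8,dy=+4->C; (4,10):dx=+7,dy=+2->C; (5,6):dx=-2,dy=+3->D; (5,7):dx=+4,dy=-1->D
  (5,8):dx=+6,dy=-5->D; (5,9):dx=+3,dy=+12->C; (5,10):dx=+2,dy=+10->C; (6,7):dx=+6,dy=-4->D
  (6,8):dx=+8,dy=-8->D; (6,9):dx=+5,dy=+9->C; (6,10):dx=+4,dy=+7->C; (7,8):dx=+2,dy=-4->D
  (7,9):dx=-1,dy=+13->D; (7,10):dx=-2,dy=+11->D; (8,9):dx=-3,dy=+17->D; (8,10):dx=-4,dy=+15->D
  (9,10):dx=-1,dy=-2->C
Step 2: C = 22, D = 23, total pairs = 45.
Step 3: tau = (C - D)/(n(n-1)/2) = (22 - 23)/45 = -0.022222.
Step 4: Exact two-sided p-value (enumerate n! = 3628800 permutations of y under H0): p = 1.000000.
Step 5: alpha = 0.05. fail to reject H0.

tau_b = -0.0222 (C=22, D=23), p = 1.000000, fail to reject H0.


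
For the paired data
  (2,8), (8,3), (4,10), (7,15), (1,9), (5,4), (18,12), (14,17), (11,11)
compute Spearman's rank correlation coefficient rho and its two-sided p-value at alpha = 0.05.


Step 1: Rank x and y separately (midranks; no ties here).
rank(x): 2->2, 8->6, 4->3, 7->5, 1->1, 5->4, 18->9, 14->8, 11->7
rank(y): 8->3, 3->1, 10->5, 15->8, 9->4, 4->2, 12->7, 17->9, 11->6
Step 2: d_i = R_x(i) - R_y(i); compute d_i^2.
  (2-3)^2=1, (6-1)^2=25, (3-5)^2=4, (5-8)^2=9, (1-4)^2=9, (4-2)^2=4, (9-7)^2=4, (8-9)^2=1, (7-6)^2=1
sum(d^2) = 58.
Step 3: rho = 1 - 6*58 / (9*(9^2 - 1)) = 1 - 348/720 = 0.516667.
Step 4: Under H0, t = rho * sqrt((n-2)/(1-rho^2)) = 1.5966 ~ t(7).
Step 5: Two-sided p-value from the t-distribution with 7 df = 0.154390.
Step 6: alpha = 0.05. fail to reject H0.

rho = 0.5167, p = 0.154390, fail to reject H0 at alpha = 0.05.


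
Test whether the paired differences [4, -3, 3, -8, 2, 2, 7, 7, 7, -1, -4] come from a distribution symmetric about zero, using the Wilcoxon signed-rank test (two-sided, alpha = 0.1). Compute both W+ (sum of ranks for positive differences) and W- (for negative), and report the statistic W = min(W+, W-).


Step 1: Drop any zero differences (none here) and take |d_i|.
|d| = [4, 3, 3, 8, 2, 2, 7, 7, 7, 1, 4]
Step 2: Midrank |d_i| (ties get averaged ranks).
ranks: |4|->6.5, |3|->4.5, |3|->4.5, |8|->11, |2|->2.5, |2|->2.5, |7|->9, |7|->9, |7|->9, |1|->1, |4|->6.5
Step 3: Attach original signs; sum ranks with positive sign and with negative sign.
W+ = 6.5 + 4.5 + 2.5 + 2.5 + 9 + 9 + 9 = 43
W- = 4.5 + 11 + 1 + 6.5 = 23
(Check: W+ + W- = 66 should equal n(n+1)/2 = 66.)
Step 4: Test statistic W = min(W+, W-) = 23.
Step 5: Ties in |d|, so use the tie-corrected normal approximation.
        E[W] = n(n+1)/4 = 11*12/4 = 33.
        Tie groups: |d|=2 (t=2), |d|=3 (t=2), |d|=4 (t=2), |d|=7 (t=3); sum(t^3 - t) = 42.
        Var[W] = n(n+1)(2n+1)/24 - sum(t^3-t)/48 = 3036/24 - 42/48 = 125.625.
        z = (W - E[W]) / sqrt(Var[W]) = (23 - 33) / 11.2083 = -0.8922.
        Two-sided p = 2*Phi(z) = 0.372286.
Step 6: alpha = 0.1. fail to reject H0.

W+ = 43, W- = 23, W = min = 23, p = 0.372286, fail to reject H0.


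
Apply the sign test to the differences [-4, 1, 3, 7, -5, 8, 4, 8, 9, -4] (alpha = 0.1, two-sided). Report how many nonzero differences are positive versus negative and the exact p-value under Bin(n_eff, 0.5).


Step 1: Discard zero differences. Original n = 10; n_eff = number of nonzero differences = 10.
Nonzero differences (with sign): -4, +1, +3, +7, -5, +8, +4, +8, +9, -4
Step 2: Count signs: positive = 7, negative = 3.
Step 3: Under H0: P(positive) = 0.5, so the number of positives S ~ Bin(10, 0.5).
Step 4: Two-sided exact p-value = sum of Bin(10,0.5) probabilities at or below the observed probability = 0.343750.
Step 5: alpha = 0.1. fail to reject H0.

n_eff = 10, pos = 7, neg = 3, p = 0.343750, fail to reject H0.


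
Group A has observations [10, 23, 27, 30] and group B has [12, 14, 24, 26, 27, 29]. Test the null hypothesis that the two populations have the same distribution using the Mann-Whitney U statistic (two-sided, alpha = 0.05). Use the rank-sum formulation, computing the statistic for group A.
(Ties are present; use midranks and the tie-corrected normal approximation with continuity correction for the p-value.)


Step 1: Combine and sort all 10 observations; assign midranks.
sorted (value, group): (10,X), (12,Y), (14,Y), (23,X), (24,Y), (26,Y), (27,X), (27,Y), (29,Y), (30,X)
ranks: 10->1, 12->2, 14->3, 23->4, 24->5, 26->6, 27->7.5, 27->7.5, 29->9, 30->10
Step 2: Rank sum for X: R1 = 1 + 4 + 7.5 + 10 = 22.5.
Step 3: U_X = R1 - n1(n1+1)/2 = 22.5 - 4*5/2 = 22.5 - 10 = 12.5.
       U_Y = n1*n2 - U_X = 24 - 12.5 = 11.5.
Step 4: Ties are present, so use the tie-corrected normal approximation (with continuity correction) for the p-value.
Step 5: p-value = 1.000000; compare to alpha = 0.05. fail to reject H0.

U_X = 12.5, p = 1.000000, fail to reject H0 at alpha = 0.05.


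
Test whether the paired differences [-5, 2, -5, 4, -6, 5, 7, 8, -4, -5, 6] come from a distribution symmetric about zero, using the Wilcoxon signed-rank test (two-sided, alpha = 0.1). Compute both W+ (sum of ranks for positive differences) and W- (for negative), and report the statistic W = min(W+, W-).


Step 1: Drop any zero differences (none here) and take |d_i|.
|d| = [5, 2, 5, 4, 6, 5, 7, 8, 4, 5, 6]
Step 2: Midrank |d_i| (ties get averaged ranks).
ranks: |5|->5.5, |2|->1, |5|->5.5, |4|->2.5, |6|->8.5, |5|->5.5, |7|->10, |8|->11, |4|->2.5, |5|->5.5, |6|->8.5
Step 3: Attach original signs; sum ranks with positive sign and with negative sign.
W+ = 1 + 2.5 + 5.5 + 10 + 11 + 8.5 = 38.5
W- = 5.5 + 5.5 + 8.5 + 2.5 + 5.5 = 27.5
(Check: W+ + W- = 66 should equal n(n+1)/2 = 66.)
Step 4: Test statistic W = min(W+, W-) = 27.5.
Step 5: Ties in |d|, so use the tie-corrected normal approximation.
        E[W] = n(n+1)/4 = 11*12/4 = 33.
        Tie groups: |d|=4 (t=2), |d|=5 (t=4), |d|=6 (t=2); sum(t^3 - t) = 72.
        Var[W] = n(n+1)(2n+1)/24 - sum(t^3-t)/48 = 3036/24 - 72/48 = 125.
        z = (W - E[W]) / sqrt(Var[W]) = (27.5 - 33) / 11.1803 = -0.4919.
        Two-sided p = 2*Phi(z) = 0.622765.
Step 6: alpha = 0.1. fail to reject H0.

W+ = 38.5, W- = 27.5, W = min = 27.5, p = 0.622765, fail to reject H0.


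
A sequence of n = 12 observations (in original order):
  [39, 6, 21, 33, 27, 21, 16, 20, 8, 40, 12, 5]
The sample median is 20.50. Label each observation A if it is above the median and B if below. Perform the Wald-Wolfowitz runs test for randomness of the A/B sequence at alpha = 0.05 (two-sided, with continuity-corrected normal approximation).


Step 1: Compute median = 20.50; label A = above, B = below.
Labels in order: ABAAAABBBABB  (n_A = 6, n_B = 6)
Step 2: Count runs R = 6.
Step 3: Under H0 (random ordering), E[R] = 2*n_A*n_B/(n_A+n_B) + 1 = 2*6*6/12 + 1 = 7.0000.
        Var[R] = 2*n_A*n_B*(2*n_A*n_B - n_A - n_B) / ((n_A+n_B)^2 * (n_A+n_B-1)) = 4320/1584 = 2.7273.
        SD[R] = 1.6514.
Step 4: Continuity-corrected z = (R + 0.5 - E[R]) / SD[R] = (6 + 0.5 - 7.0000) / 1.6514 = -0.3028.
Step 5: Two-sided p-value via normal approximation = 2*(1 - Phi(|z|)) = 0.762069.
Step 6: alpha = 0.05. fail to reject H0.

R = 6, z = -0.3028, p = 0.762069, fail to reject H0.


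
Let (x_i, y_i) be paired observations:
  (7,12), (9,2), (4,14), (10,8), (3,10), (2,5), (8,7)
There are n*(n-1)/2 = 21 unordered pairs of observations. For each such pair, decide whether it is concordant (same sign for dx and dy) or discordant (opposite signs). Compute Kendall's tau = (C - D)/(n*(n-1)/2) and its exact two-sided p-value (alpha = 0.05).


Step 1: Enumerate the 21 unordered pairs (i,j) with i<j and classify each by sign(x_j-x_i) * sign(y_j-y_i).
  (1,2):dx=+2,dy=-10->D; (1,3):dx=-3,dy=+2->D; (1,4):dx=+3,dy=-4->D; (1,5):dx=-4,dy=-2->C
  (1,6):dx=-5,dy=-7->C; (1,7):dx=+1,dy=-5->D; (2,3):dx=-5,dy=+12->D; (2,4):dx=+1,dy=+6->C
  (2,5):dx=-6,dy=+8->D; (2,6):dx=-7,dy=+3->D; (2,7):dx=-1,dy=+5->D; (3,4):dx=+6,dy=-6->D
  (3,5):dx=-1,dy=-4->C; (3,6):dx=-2,dy=-9->C; (3,7):dx=+4,dy=-7->D; (4,5):dx=-7,dy=+2->D
  (4,6):dx=-8,dy=-3->C; (4,7):dx=-2,dy=-1->C; (5,6):dx=-1,dy=-5->C; (5,7):dx=+5,dy=-3->D
  (6,7):dx=+6,dy=+2->C
Step 2: C = 9, D = 12, total pairs = 21.
Step 3: tau = (C - D)/(n(n-1)/2) = (9 - 12)/21 = -0.142857.
Step 4: Exact two-sided p-value (enumerate n! = 5040 permutations of y under H0): p = 0.772619.
Step 5: alpha = 0.05. fail to reject H0.

tau_b = -0.1429 (C=9, D=12), p = 0.772619, fail to reject H0.


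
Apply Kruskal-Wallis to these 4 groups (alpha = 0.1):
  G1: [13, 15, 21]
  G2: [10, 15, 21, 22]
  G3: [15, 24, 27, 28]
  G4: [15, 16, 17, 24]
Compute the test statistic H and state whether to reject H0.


Step 1: Combine all N = 15 observations and assign midranks.
sorted (value, group, rank): (10,G2,1), (13,G1,2), (15,G1,4.5), (15,G2,4.5), (15,G3,4.5), (15,G4,4.5), (16,G4,7), (17,G4,8), (21,G1,9.5), (21,G2,9.5), (22,G2,11), (24,G3,12.5), (24,G4,12.5), (27,G3,14), (28,G3,15)
Step 2: Sum ranks within each group.
R_1 = 16 (n_1 = 3)
R_2 = 26 (n_2 = 4)
R_3 = 46 (n_3 = 4)
R_4 = 32 (n_4 = 4)
Step 3: H = 12/(N(N+1)) * sum(R_i^2/n_i) - 3(N+1)
     = 12/(15*16) * (16^2/3 + 26^2/4 + 46^2/4 + 32^2/4) - 3*16
     = 0.050000 * 1039.33 - 48
     = 3.966667.
Step 4: Ties present; correction factor C = 1 - 72/(15^3 - 15) = 0.978571. Corrected H = 3.966667 / 0.978571 = 4.053528.
Step 5: Under H0, H ~ chi^2(3); p-value = 0.255742.
Step 6: alpha = 0.1. fail to reject H0.

H = 4.0535, df = 3, p = 0.255742, fail to reject H0.


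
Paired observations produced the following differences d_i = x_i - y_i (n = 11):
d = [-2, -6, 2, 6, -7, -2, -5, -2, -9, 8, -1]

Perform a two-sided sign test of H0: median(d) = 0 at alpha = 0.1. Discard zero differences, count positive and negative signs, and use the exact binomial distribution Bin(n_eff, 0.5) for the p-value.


Step 1: Discard zero differences. Original n = 11; n_eff = number of nonzero differences = 11.
Nonzero differences (with sign): -2, -6, +2, +6, -7, -2, -5, -2, -9, +8, -1
Step 2: Count signs: positive = 3, negative = 8.
Step 3: Under H0: P(positive) = 0.5, so the number of positives S ~ Bin(11, 0.5).
Step 4: Two-sided exact p-value = sum of Bin(11,0.5) probabilities at or below the observed probability = 0.226562.
Step 5: alpha = 0.1. fail to reject H0.

n_eff = 11, pos = 3, neg = 8, p = 0.226562, fail to reject H0.


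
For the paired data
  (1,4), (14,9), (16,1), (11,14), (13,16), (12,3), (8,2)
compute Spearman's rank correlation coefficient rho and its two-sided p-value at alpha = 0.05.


Step 1: Rank x and y separately (midranks; no ties here).
rank(x): 1->1, 14->6, 16->7, 11->3, 13->5, 12->4, 8->2
rank(y): 4->4, 9->5, 1->1, 14->6, 16->7, 3->3, 2->2
Step 2: d_i = R_x(i) - R_y(i); compute d_i^2.
  (1-4)^2=9, (6-5)^2=1, (7-1)^2=36, (3-6)^2=9, (5-7)^2=4, (4-3)^2=1, (2-2)^2=0
sum(d^2) = 60.
Step 3: rho = 1 - 6*60 / (7*(7^2 - 1)) = 1 - 360/336 = -0.071429.
Step 4: Under H0, t = rho * sqrt((n-2)/(1-rho^2)) = -0.1601 ~ t(5).
Step 5: Two-sided p-value from the t-distribution with 5 df = 0.879048.
Step 6: alpha = 0.05. fail to reject H0.

rho = -0.0714, p = 0.879048, fail to reject H0 at alpha = 0.05.


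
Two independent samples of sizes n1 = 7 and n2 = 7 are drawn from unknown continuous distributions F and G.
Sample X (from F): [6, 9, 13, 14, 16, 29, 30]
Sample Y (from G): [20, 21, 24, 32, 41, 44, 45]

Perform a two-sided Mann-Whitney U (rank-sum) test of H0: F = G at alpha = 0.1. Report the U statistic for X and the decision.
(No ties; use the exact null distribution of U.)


Step 1: Combine and sort all 14 observations; assign midranks.
sorted (value, group): (6,X), (9,X), (13,X), (14,X), (16,X), (20,Y), (21,Y), (24,Y), (29,X), (30,X), (32,Y), (41,Y), (44,Y), (45,Y)
ranks: 6->1, 9->2, 13->3, 14->4, 16->5, 20->6, 21->7, 24->8, 29->9, 30->10, 32->11, 41->12, 44->13, 45->14
Step 2: Rank sum for X: R1 = 1 + 2 + 3 + 4 + 5 + 9 + 10 = 34.
Step 3: U_X = R1 - n1(n1+1)/2 = 34 - 7*8/2 = 34 - 28 = 6.
       U_Y = n1*n2 - U_X = 49 - 6 = 43.
Step 4: No ties, so the exact null distribution of U (based on enumerating the C(14,7) = 3432 equally likely rank assignments) gives the two-sided p-value.
Step 5: p-value = 0.017483; compare to alpha = 0.1. reject H0.

U_X = 6, p = 0.017483, reject H0 at alpha = 0.1.


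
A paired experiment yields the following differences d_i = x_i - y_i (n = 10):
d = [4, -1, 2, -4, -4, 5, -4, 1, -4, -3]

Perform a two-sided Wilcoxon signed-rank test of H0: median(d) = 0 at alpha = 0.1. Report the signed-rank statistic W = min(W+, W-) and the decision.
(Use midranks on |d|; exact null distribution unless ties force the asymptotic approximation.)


Step 1: Drop any zero differences (none here) and take |d_i|.
|d| = [4, 1, 2, 4, 4, 5, 4, 1, 4, 3]
Step 2: Midrank |d_i| (ties get averaged ranks).
ranks: |4|->7, |1|->1.5, |2|->3, |4|->7, |4|->7, |5|->10, |4|->7, |1|->1.5, |4|->7, |3|->4
Step 3: Attach original signs; sum ranks with positive sign and with negative sign.
W+ = 7 + 3 + 10 + 1.5 = 21.5
W- = 1.5 + 7 + 7 + 7 + 7 + 4 = 33.5
(Check: W+ + W- = 55 should equal n(n+1)/2 = 55.)
Step 4: Test statistic W = min(W+, W-) = 21.5.
Step 5: Ties in |d|, so use the tie-corrected normal approximation.
        E[W] = n(n+1)/4 = 10*11/4 = 27.5.
        Tie groups: |d|=1 (t=2), |d|=4 (t=5); sum(t^3 - t) = 126.
        Var[W] = n(n+1)(2n+1)/24 - sum(t^3-t)/48 = 2310/24 - 126/48 = 93.625.
        z = (W - E[W]) / sqrt(Var[W]) = (21.5 - 27.5) / 9.6760 = -0.6201.
        Two-sided p = 2*Phi(z) = 0.535198.
Step 6: alpha = 0.1. fail to reject H0.

W+ = 21.5, W- = 33.5, W = min = 21.5, p = 0.535198, fail to reject H0.


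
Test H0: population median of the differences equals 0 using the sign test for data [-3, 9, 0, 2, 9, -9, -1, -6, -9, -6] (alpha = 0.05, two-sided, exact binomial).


Step 1: Discard zero differences. Original n = 10; n_eff = number of nonzero differences = 9.
Nonzero differences (with sign): -3, +9, +2, +9, -9, -1, -6, -9, -6
Step 2: Count signs: positive = 3, negative = 6.
Step 3: Under H0: P(positive) = 0.5, so the number of positives S ~ Bin(9, 0.5).
Step 4: Two-sided exact p-value = sum of Bin(9,0.5) probabilities at or below the observed probability = 0.507812.
Step 5: alpha = 0.05. fail to reject H0.

n_eff = 9, pos = 3, neg = 6, p = 0.507812, fail to reject H0.


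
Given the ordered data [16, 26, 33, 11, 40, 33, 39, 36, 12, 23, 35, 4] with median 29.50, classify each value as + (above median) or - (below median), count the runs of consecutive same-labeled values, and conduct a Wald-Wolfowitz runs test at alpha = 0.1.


Step 1: Compute median = 29.50; label A = above, B = below.
Labels in order: BBABAAAABBAB  (n_A = 6, n_B = 6)
Step 2: Count runs R = 7.
Step 3: Under H0 (random ordering), E[R] = 2*n_A*n_B/(n_A+n_B) + 1 = 2*6*6/12 + 1 = 7.0000.
        Var[R] = 2*n_A*n_B*(2*n_A*n_B - n_A - n_B) / ((n_A+n_B)^2 * (n_A+n_B-1)) = 4320/1584 = 2.7273.
        SD[R] = 1.6514.
Step 4: R = E[R], so z = 0 with no continuity correction.
Step 5: Two-sided p-value via normal approximation = 2*(1 - Phi(|z|)) = 1.000000.
Step 6: alpha = 0.1. fail to reject H0.

R = 7, z = 0.0000, p = 1.000000, fail to reject H0.


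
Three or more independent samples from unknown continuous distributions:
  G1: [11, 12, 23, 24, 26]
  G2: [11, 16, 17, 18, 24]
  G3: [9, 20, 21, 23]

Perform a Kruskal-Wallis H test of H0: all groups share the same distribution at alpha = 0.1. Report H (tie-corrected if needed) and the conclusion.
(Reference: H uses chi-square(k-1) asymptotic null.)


Step 1: Combine all N = 14 observations and assign midranks.
sorted (value, group, rank): (9,G3,1), (11,G1,2.5), (11,G2,2.5), (12,G1,4), (16,G2,5), (17,G2,6), (18,G2,7), (20,G3,8), (21,G3,9), (23,G1,10.5), (23,G3,10.5), (24,G1,12.5), (24,G2,12.5), (26,G1,14)
Step 2: Sum ranks within each group.
R_1 = 43.5 (n_1 = 5)
R_2 = 33 (n_2 = 5)
R_3 = 28.5 (n_3 = 4)
Step 3: H = 12/(N(N+1)) * sum(R_i^2/n_i) - 3(N+1)
     = 12/(14*15) * (43.5^2/5 + 33^2/5 + 28.5^2/4) - 3*15
     = 0.057143 * 799.312 - 45
     = 0.675000.
Step 4: Ties present; correction factor C = 1 - 18/(14^3 - 14) = 0.993407. Corrected H = 0.675000 / 0.993407 = 0.679480.
Step 5: Under H0, H ~ chi^2(2); p-value = 0.711955.
Step 6: alpha = 0.1. fail to reject H0.

H = 0.6795, df = 2, p = 0.711955, fail to reject H0.


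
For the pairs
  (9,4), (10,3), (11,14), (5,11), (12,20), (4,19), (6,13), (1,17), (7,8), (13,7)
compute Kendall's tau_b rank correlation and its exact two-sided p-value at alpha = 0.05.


Step 1: Enumerate the 45 unordered pairs (i,j) with i<j and classify each by sign(x_j-x_i) * sign(y_j-y_i).
  (1,2):dx=+1,dy=-1->D; (1,3):dx=+2,dy=+10->C; (1,4):dx=-4,dy=+7->D; (1,5):dx=+3,dy=+16->C
  (1,6):dx=-5,dy=+15->D; (1,7):dx=-3,dy=+9->D; (1,8):dx=-8,dy=+13->D; (1,9):dx=-2,dy=+4->D
  (1,10):dx=+4,dy=+3->C; (2,3):dx=+1,dy=+11->C; (2,4):dx=-5,dy=+8->D; (2,5):dx=+2,dy=+17->C
  (2,6):dx=-6,dy=+16->D; (2,7):dx=-4,dy=+10->D; (2,8):dx=-9,dy=+14->D; (2,9):dx=-3,dy=+5->D
  (2,10):dx=+3,dy=+4->C; (3,4):dx=-6,dy=-3->C; (3,5):dx=+1,dy=+6->C; (3,6):dx=-7,dy=+5->D
  (3,7):dx=-5,dy=-1->C; (3,8):dx=-10,dy=+3->D; (3,9):dx=-4,dy=-6->C; (3,10):dx=+2,dy=-7->D
  (4,5):dx=+7,dy=+9->C; (4,6):dx=-1,dy=+8->D; (4,7):dx=+1,dy=+2->C; (4,8):dx=-4,dy=+6->D
  (4,9):dx=+2,dy=-3->D; (4,10):dx=+8,dy=-4->D; (5,6):dx=-8,dy=-1->C; (5,7):dx=-6,dy=-7->C
  (5,8):dx=-11,dy=-3->C; (5,9):dx=-5,dy=-12->C; (5,10):dx=+1,dy=-13->D; (6,7):dx=+2,dy=-6->D
  (6,8):dx=-3,dy=-2->C; (6,9):dx=+3,dy=-11->D; (6,10):dx=+9,dy=-12->D; (7,8):dx=-5,dy=+4->D
  (7,9):dx=+1,dy=-5->D; (7,10):dx=+7,dy=-6->D; (8,9):dx=+6,dy=-9->D; (8,10):dx=+12,dy=-10->D
  (9,10):dx=+6,dy=-1->D
Step 2: C = 17, D = 28, total pairs = 45.
Step 3: tau = (C - D)/(n(n-1)/2) = (17 - 28)/45 = -0.244444.
Step 4: Exact two-sided p-value (enumerate n! = 3628800 permutations of y under H0): p = 0.380720.
Step 5: alpha = 0.05. fail to reject H0.

tau_b = -0.2444 (C=17, D=28), p = 0.380720, fail to reject H0.


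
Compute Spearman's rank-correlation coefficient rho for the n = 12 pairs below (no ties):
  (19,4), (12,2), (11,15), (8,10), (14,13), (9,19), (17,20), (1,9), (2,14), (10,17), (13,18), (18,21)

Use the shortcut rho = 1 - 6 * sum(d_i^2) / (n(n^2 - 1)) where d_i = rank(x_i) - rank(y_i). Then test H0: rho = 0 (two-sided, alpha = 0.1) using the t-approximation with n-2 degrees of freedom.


Step 1: Rank x and y separately (midranks; no ties here).
rank(x): 19->12, 12->7, 11->6, 8->3, 14->9, 9->4, 17->10, 1->1, 2->2, 10->5, 13->8, 18->11
rank(y): 4->2, 2->1, 15->7, 10->4, 13->5, 19->10, 20->11, 9->3, 14->6, 17->8, 18->9, 21->12
Step 2: d_i = R_x(i) - R_y(i); compute d_i^2.
  (12-2)^2=100, (7-1)^2=36, (6-7)^2=1, (3-4)^2=1, (9-5)^2=16, (4-10)^2=36, (10-11)^2=1, (1-3)^2=4, (2-6)^2=16, (5-8)^2=9, (8-9)^2=1, (11-12)^2=1
sum(d^2) = 222.
Step 3: rho = 1 - 6*222 / (12*(12^2 - 1)) = 1 - 1332/1716 = 0.223776.
Step 4: Under H0, t = rho * sqrt((n-2)/(1-rho^2)) = 0.7261 ~ t(10).
Step 5: Two-sided p-value from the t-distribution with 10 df = 0.484452.
Step 6: alpha = 0.1. fail to reject H0.

rho = 0.2238, p = 0.484452, fail to reject H0 at alpha = 0.1.


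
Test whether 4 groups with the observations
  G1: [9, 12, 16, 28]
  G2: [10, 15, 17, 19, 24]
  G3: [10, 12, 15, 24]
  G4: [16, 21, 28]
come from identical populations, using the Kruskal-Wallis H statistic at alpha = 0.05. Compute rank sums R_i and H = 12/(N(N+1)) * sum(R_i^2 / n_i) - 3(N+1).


Step 1: Combine all N = 16 observations and assign midranks.
sorted (value, group, rank): (9,G1,1), (10,G2,2.5), (10,G3,2.5), (12,G1,4.5), (12,G3,4.5), (15,G2,6.5), (15,G3,6.5), (16,G1,8.5), (16,G4,8.5), (17,G2,10), (19,G2,11), (21,G4,12), (24,G2,13.5), (24,G3,13.5), (28,G1,15.5), (28,G4,15.5)
Step 2: Sum ranks within each group.
R_1 = 29.5 (n_1 = 4)
R_2 = 43.5 (n_2 = 5)
R_3 = 27 (n_3 = 4)
R_4 = 36 (n_4 = 3)
Step 3: H = 12/(N(N+1)) * sum(R_i^2/n_i) - 3(N+1)
     = 12/(16*17) * (29.5^2/4 + 43.5^2/5 + 27^2/4 + 36^2/3) - 3*17
     = 0.044118 * 1210.26 - 51
     = 2.393934.
Step 4: Ties present; correction factor C = 1 - 36/(16^3 - 16) = 0.991176. Corrected H = 2.393934 / 0.991176 = 2.415245.
Step 5: Under H0, H ~ chi^2(3); p-value = 0.490803.
Step 6: alpha = 0.05. fail to reject H0.

H = 2.4152, df = 3, p = 0.490803, fail to reject H0.


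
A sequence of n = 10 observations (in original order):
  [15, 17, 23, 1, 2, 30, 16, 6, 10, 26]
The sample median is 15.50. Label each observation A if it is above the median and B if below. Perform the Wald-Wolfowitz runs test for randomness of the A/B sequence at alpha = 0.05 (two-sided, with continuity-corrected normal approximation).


Step 1: Compute median = 15.50; label A = above, B = below.
Labels in order: BAABBAABBA  (n_A = 5, n_B = 5)
Step 2: Count runs R = 6.
Step 3: Under H0 (random ordering), E[R] = 2*n_A*n_B/(n_A+n_B) + 1 = 2*5*5/10 + 1 = 6.0000.
        Var[R] = 2*n_A*n_B*(2*n_A*n_B - n_A - n_B) / ((n_A+n_B)^2 * (n_A+n_B-1)) = 2000/900 = 2.2222.
        SD[R] = 1.4907.
Step 4: R = E[R], so z = 0 with no continuity correction.
Step 5: Two-sided p-value via normal approximation = 2*(1 - Phi(|z|)) = 1.000000.
Step 6: alpha = 0.05. fail to reject H0.

R = 6, z = 0.0000, p = 1.000000, fail to reject H0.
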